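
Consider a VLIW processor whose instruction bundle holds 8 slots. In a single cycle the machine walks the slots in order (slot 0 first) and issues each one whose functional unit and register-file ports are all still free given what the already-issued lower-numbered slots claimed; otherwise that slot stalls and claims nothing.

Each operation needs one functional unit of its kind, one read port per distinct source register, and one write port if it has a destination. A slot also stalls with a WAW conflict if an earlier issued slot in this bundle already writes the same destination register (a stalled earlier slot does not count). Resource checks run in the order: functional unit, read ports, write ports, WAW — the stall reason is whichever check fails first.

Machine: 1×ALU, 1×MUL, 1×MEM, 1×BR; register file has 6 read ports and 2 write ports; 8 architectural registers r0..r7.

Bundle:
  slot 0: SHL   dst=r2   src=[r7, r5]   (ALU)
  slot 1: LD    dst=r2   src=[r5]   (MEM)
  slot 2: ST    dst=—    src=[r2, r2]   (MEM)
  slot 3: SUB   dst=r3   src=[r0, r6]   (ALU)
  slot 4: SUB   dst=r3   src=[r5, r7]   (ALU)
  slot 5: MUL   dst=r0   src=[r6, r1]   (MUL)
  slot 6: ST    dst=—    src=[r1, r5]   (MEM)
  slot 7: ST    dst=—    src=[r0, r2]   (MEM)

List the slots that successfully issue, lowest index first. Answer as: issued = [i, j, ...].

issued = [0, 2, 5]

#0 ALU src=r7,r5 dispatched  <A:0 Mu:1 Ld:1 B:1 rd:4 wr:1>
#1 MEM src=r5 held:WAW  <A:0 Mu:1 Ld:1 B:1 rd:4 wr:1>
#2 MEM src=r2,r2 dispatched  <A:0 Mu:1 Ld:0 B:1 rd:3 wr:1>
#3 ALU src=r0,r6 held:FU  <A:0 Mu:1 Ld:0 B:1 rd:3 wr:1>
#4 ALU src=r5,r7 held:FU  <A:0 Mu:1 Ld:0 B:1 rd:3 wr:1>
#5 MUL src=r6,r1 dispatched  <A:0 Mu:0 Ld:0 B:1 rd:1 wr:0>
#6 MEM src=r1,r5 held:FU  <A:0 Mu:0 Ld:0 B:1 rd:1 wr:0>
#7 MEM src=r0,r2 held:FU  <A:0 Mu:0 Ld:0 B:1 rd:1 wr:0>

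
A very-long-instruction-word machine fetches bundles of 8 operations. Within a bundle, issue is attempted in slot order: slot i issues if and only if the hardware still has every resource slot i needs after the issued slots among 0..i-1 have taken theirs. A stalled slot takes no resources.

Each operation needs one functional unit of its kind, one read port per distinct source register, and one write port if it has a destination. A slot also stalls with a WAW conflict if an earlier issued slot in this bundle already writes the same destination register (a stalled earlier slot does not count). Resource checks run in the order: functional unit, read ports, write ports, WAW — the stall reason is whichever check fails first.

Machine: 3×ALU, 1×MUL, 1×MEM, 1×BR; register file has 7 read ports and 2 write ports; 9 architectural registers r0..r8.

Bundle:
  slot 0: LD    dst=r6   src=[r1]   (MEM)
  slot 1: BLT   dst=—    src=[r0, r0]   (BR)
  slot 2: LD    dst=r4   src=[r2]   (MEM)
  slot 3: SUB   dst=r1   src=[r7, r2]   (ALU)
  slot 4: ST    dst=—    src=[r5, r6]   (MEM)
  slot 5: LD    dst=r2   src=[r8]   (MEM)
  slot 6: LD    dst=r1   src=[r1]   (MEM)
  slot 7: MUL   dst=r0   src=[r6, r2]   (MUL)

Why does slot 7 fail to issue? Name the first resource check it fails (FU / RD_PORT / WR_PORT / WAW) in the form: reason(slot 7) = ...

reason(slot 7) = WR_PORT

[0] MEM needs rd=1 wr=1: ok; after: ALU=3 MUL=1 MEM=0 BR=1, R=6, W=1
[1] BR needs rd=1 wr=0: ok; after: ALU=3 MUL=1 MEM=0 BR=0, R=5, W=1
[2] MEM needs rd=1 wr=1: FU; after: ALU=3 MUL=1 MEM=0 BR=0, R=5, W=1
[3] ALU needs rd=2 wr=1: ok; after: ALU=2 MUL=1 MEM=0 BR=0, R=3, W=0
[4] MEM needs rd=2 wr=0: FU; after: ALU=2 MUL=1 MEM=0 BR=0, R=3, W=0
[5] MEM needs rd=1 wr=1: FU; after: ALU=2 MUL=1 MEM=0 BR=0, R=3, W=0
[6] MEM needs rd=1 wr=1: FU; after: ALU=2 MUL=1 MEM=0 BR=0, R=3, W=0
[7] MUL needs rd=2 wr=1: WR_PORT; after: ALU=2 MUL=1 MEM=0 BR=0, R=3, W=0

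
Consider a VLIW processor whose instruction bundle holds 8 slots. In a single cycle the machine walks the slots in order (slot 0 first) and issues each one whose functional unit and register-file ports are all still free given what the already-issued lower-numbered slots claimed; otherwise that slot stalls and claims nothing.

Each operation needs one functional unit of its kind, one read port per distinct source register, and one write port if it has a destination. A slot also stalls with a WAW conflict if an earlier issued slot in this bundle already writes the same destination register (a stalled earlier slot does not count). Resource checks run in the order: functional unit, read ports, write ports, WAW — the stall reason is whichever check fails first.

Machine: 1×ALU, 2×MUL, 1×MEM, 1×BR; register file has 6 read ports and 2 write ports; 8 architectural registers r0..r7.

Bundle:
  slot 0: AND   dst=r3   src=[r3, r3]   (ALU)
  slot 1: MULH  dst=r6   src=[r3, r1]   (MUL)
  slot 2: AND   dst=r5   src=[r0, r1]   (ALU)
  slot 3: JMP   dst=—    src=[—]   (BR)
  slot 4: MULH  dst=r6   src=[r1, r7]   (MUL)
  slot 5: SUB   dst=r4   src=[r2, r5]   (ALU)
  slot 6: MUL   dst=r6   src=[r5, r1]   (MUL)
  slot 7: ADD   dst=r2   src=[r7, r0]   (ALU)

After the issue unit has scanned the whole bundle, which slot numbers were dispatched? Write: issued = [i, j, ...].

issued = [0, 1, 3]

  0. ALU→r3 ⇒ go  {0A/2Mu/1Ld/1B | 5r 1w}
  1. MUL→r6 ⇒ go  {0A/1Mu/1Ld/1B | 3r 0w}
  2. ALU→r5 ⇒ no(FU)  {0A/1Mu/1Ld/1B | 3r 0w}
  3. BR ⇒ go  {0A/1Mu/1Ld/0B | 3r 0w}
  4. MUL→r6 ⇒ no(WR_PORT)  {0A/1Mu/1Ld/0B | 3r 0w}
  5. ALU→r4 ⇒ no(FU)  {0A/1Mu/1Ld/0B | 3r 0w}
  6. MUL→r6 ⇒ no(WR_PORT)  {0A/1Mu/1Ld/0B | 3r 0w}
  7. ALU→r2 ⇒ no(FU)  {0A/1Mu/1Ld/0B | 3r 0w}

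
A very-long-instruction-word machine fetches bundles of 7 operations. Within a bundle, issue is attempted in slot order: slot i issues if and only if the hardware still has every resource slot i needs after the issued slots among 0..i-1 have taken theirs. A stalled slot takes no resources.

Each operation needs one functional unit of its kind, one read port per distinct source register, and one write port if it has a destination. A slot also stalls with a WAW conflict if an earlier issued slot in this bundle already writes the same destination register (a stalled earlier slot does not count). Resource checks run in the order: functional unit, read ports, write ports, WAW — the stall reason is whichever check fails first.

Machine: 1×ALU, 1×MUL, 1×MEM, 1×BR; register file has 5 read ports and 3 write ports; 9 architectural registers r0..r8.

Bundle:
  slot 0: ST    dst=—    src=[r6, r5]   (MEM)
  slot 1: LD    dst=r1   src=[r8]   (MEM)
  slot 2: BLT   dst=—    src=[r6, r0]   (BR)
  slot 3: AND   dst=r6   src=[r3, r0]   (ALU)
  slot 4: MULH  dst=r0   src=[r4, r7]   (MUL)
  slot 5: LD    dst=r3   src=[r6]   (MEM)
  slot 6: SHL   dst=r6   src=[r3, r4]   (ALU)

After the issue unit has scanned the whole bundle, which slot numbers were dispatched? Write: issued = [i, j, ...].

issued = [0, 2]

[0] MEM needs rd=2 wr=0: ok; after: ALU=1 MUL=1 MEM=0 BR=1, R=3, W=3
[1] MEM needs rd=1 wr=1: FU; after: ALU=1 MUL=1 MEM=0 BR=1, R=3, W=3
[2] BR needs rd=2 wr=0: ok; after: ALU=1 MUL=1 MEM=0 BR=0, R=1, W=3
[3] ALU needs rd=2 wr=1: RD_PORT; after: ALU=1 MUL=1 MEM=0 BR=0, R=1, W=3
[4] MUL needs rd=2 wr=1: RD_PORT; after: ALU=1 MUL=1 MEM=0 BR=0, R=1, W=3
[5] MEM needs rd=1 wr=1: FU; after: ALU=1 MUL=1 MEM=0 BR=0, R=1, W=3
[6] ALU needs rd=2 wr=1: RD_PORT; after: ALU=1 MUL=1 MEM=0 BR=0, R=1, W=3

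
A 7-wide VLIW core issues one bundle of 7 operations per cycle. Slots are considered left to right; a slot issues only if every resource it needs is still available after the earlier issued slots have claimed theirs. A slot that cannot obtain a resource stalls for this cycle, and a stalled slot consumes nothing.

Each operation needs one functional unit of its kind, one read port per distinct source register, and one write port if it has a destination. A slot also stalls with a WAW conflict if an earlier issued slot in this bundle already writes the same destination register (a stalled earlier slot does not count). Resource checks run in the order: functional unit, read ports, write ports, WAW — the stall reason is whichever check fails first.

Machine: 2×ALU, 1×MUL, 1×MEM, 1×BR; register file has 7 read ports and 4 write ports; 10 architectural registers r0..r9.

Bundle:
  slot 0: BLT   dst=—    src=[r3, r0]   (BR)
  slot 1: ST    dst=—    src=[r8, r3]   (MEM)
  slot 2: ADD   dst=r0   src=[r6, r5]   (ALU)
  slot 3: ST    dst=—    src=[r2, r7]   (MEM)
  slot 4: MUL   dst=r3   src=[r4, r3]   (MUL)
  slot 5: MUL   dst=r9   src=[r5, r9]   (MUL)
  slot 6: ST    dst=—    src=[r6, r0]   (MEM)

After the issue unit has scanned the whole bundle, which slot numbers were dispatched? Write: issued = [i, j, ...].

#0 BR src=r3,r0 dispatched  <A:2 Mu:1 Ld:1 B:0 rd:5 wr:4>
#1 MEM src=r8,r3 dispatched  <A:2 Mu:1 Ld:0 B:0 rd:3 wr:4>
#2 ALU src=r6,r5 dispatched  <A:1 Mu:1 Ld:0 B:0 rd:1 wr:3>
#3 MEM src=r2,r7 held:FU  <A:1 Mu:1 Ld:0 B:0 rd:1 wr:3>
#4 MUL src=r4,r3 held:RD_PORT  <A:1 Mu:1 Ld:0 B:0 rd:1 wr:3>
#5 MUL src=r5,r9 held:RD_PORT  <A:1 Mu:1 Ld:0 B:0 rd:1 wr:3>
#6 MEM src=r6,r0 held:FU  <A:1 Mu:1 Ld:0 B:0 rd:1 wr:3>

issued = [0, 1, 2]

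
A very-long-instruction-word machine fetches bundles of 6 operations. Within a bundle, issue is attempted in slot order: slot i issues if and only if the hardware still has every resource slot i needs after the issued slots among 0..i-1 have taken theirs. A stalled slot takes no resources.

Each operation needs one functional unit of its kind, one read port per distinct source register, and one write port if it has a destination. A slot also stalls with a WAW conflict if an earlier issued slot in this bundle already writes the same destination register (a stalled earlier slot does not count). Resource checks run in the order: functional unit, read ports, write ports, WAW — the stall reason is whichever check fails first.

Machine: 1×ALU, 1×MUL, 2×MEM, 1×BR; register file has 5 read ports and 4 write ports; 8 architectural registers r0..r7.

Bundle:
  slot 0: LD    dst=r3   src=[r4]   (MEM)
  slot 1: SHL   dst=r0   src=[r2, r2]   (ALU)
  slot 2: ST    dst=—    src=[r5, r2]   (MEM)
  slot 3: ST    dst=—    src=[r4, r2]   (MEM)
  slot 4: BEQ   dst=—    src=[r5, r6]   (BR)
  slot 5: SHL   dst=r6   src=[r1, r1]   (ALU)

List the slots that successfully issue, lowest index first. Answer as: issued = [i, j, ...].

(0) want 1×MEM +1rd +1wr — yes → AL1|MU1|ME1|BR1|rd4|wr3
(1) want 1×ALU +1rd +1wr — yes → AL0|MU1|ME1|BR1|rd3|wr2
(2) want 1×MEM +2rd +0wr — yes → AL0|MU1|ME0|BR1|rd1|wr2
(3) want 1×MEM +2rd +0wr — FU → AL0|MU1|ME0|BR1|rd1|wr2
(4) want 1×BR +2rd +0wr — RD_PORT → AL0|MU1|ME0|BR1|rd1|wr2
(5) want 1×ALU +1rd +1wr — FU → AL0|MU1|ME0|BR1|rd1|wr2

issued = [0, 1, 2]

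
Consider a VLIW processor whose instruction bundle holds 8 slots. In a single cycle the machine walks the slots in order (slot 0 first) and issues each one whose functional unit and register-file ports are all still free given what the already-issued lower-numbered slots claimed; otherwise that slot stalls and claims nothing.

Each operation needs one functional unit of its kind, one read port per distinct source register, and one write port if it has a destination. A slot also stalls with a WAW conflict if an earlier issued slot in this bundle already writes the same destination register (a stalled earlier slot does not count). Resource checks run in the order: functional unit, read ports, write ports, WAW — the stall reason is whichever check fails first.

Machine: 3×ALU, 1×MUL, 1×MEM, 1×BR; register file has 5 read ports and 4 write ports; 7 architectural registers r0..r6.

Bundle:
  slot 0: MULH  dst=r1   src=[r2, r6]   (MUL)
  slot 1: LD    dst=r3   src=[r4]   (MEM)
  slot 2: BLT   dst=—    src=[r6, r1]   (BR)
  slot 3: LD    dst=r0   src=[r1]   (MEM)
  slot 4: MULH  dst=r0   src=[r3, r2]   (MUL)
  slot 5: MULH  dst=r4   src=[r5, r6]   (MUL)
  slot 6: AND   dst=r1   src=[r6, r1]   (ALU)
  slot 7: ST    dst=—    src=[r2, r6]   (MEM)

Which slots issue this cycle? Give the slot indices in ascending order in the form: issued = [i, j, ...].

(0) want 1×MUL +2rd +1wr — yes → AL3|MU0|ME1|BR1|rd3|wr3
(1) want 1×MEM +1rd +1wr — yes → AL3|MU0|ME0|BR1|rd2|wr2
(2) want 1×BR +2rd +0wr — yes → AL3|MU0|ME0|BR0|rd0|wr2
(3) want 1×MEM +1rd +1wr — FU → AL3|MU0|ME0|BR0|rd0|wr2
(4) want 1×MUL +2rd +1wr — FU → AL3|MU0|ME0|BR0|rd0|wr2
(5) want 1×MUL +2rd +1wr — FU → AL3|MU0|ME0|BR0|rd0|wr2
(6) want 1×ALU +2rd +1wr — RD_PORT → AL3|MU0|ME0|BR0|rd0|wr2
(7) want 1×MEM +2rd +0wr — FU → AL3|MU0|ME0|BR0|rd0|wr2

issued = [0, 1, 2]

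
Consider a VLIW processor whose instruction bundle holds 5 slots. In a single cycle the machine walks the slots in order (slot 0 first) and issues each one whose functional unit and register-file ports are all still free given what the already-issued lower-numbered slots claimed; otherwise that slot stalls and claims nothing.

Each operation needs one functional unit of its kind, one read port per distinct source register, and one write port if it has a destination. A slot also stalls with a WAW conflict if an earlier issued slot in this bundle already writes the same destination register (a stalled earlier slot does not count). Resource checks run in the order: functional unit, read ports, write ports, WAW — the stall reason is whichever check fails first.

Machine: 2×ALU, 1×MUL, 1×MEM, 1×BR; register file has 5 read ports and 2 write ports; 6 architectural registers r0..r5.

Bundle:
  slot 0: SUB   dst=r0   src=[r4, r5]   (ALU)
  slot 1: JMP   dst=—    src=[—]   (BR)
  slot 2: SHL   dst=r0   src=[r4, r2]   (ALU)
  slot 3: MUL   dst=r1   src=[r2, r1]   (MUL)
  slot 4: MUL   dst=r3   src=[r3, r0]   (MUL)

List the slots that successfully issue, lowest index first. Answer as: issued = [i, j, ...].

#0 ALU src=r4,r5 dispatched  <A:1 Mu:1 Ld:1 B:1 rd:3 wr:1>
#1 BR src=- dispatched  <A:1 Mu:1 Ld:1 B:0 rd:3 wr:1>
#2 ALU src=r4,r2 held:WAW  <A:1 Mu:1 Ld:1 B:0 rd:3 wr:1>
#3 MUL src=r2,r1 dispatched  <A:1 Mu:0 Ld:1 B:0 rd:1 wr:0>
#4 MUL src=r3,r0 held:FU  <A:1 Mu:0 Ld:1 B:0 rd:1 wr:0>

issued = [0, 1, 3]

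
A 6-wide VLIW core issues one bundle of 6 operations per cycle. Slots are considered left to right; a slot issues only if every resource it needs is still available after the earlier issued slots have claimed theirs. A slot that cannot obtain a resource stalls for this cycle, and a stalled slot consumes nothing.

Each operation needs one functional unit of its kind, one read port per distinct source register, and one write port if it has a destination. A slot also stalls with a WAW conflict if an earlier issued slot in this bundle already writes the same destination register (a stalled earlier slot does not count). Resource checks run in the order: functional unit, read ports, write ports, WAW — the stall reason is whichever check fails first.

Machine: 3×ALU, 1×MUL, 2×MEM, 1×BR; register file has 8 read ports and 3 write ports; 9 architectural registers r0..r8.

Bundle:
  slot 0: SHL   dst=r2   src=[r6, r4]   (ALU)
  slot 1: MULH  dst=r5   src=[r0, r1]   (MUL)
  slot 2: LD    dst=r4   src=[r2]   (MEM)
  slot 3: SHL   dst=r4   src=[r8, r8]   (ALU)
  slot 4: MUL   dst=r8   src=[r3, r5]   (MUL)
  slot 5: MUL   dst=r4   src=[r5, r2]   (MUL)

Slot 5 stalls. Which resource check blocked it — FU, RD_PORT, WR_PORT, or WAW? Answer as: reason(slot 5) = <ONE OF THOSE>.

slot 0 (ALU): ISSUE — free A2,Mu1,Ld2,B1 rp6 wp2
slot 1 (MUL): ISSUE — free A2,Mu0,Ld2,B1 rp4 wp1
slot 2 (MEM): ISSUE — free A2,Mu0,Ld1,B1 rp3 wp0
slot 3 (ALU): stall WR_PORT — free A2,Mu0,Ld1,B1 rp3 wp0
slot 4 (MUL): stall FU — free A2,Mu0,Ld1,B1 rp3 wp0
slot 5 (MUL): stall FU — free A2,Mu0,Ld1,B1 rp3 wp0

reason(slot 5) = FU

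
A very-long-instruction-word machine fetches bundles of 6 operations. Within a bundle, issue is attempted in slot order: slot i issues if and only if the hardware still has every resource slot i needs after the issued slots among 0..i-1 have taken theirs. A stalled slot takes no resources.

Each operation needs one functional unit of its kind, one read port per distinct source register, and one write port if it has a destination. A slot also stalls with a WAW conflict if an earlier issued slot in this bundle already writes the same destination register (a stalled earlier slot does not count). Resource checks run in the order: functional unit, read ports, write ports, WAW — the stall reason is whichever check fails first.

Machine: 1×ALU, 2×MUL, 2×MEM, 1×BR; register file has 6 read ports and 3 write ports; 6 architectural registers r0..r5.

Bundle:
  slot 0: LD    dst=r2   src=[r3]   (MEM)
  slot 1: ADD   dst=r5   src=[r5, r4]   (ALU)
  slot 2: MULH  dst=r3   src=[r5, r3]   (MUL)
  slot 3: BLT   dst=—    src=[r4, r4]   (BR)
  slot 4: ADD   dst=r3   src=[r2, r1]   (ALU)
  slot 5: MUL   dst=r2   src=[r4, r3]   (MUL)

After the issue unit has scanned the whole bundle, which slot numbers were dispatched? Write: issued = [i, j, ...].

issued = [0, 1, 2, 3]

slot 0 (MEM): ISSUE — free A1,Mu2,Ld1,B1 rp5 wp2
slot 1 (ALU): ISSUE — free A0,Mu2,Ld1,B1 rp3 wp1
slot 2 (MUL): ISSUE — free A0,Mu1,Ld1,B1 rp1 wp0
slot 3 (BR): ISSUE — free A0,Mu1,Ld1,B0 rp0 wp0
slot 4 (ALU): stall FU — free A0,Mu1,Ld1,B0 rp0 wp0
slot 5 (MUL): stall RD_PORT — free A0,Mu1,Ld1,B0 rp0 wp0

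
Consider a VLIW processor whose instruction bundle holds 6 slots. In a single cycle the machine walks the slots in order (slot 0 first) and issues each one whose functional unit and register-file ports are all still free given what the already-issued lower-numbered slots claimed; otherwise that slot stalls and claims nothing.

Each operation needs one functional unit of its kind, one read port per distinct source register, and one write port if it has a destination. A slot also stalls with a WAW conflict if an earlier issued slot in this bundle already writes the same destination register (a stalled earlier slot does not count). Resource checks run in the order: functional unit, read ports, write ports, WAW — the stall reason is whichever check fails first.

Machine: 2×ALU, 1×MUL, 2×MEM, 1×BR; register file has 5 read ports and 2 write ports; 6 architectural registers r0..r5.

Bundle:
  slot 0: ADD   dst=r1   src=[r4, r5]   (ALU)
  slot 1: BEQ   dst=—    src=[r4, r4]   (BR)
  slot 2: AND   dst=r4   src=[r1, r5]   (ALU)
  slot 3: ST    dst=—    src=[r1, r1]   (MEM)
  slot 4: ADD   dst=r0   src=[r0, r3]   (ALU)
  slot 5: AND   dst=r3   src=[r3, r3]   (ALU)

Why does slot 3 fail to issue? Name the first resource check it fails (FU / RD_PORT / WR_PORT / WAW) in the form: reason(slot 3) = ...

[0] ALU needs rd=2 wr=1: ok; after: ALU=1 MUL=1 MEM=2 BR=1, R=3, W=1
[1] BR needs rd=1 wr=0: ok; after: ALU=1 MUL=1 MEM=2 BR=0, R=2, W=1
[2] ALU needs rd=2 wr=1: ok; after: ALU=0 MUL=1 MEM=2 BR=0, R=0, W=0
[3] MEM needs rd=1 wr=0: RD_PORT; after: ALU=0 MUL=1 MEM=2 BR=0, R=0, W=0
[4] ALU needs rd=2 wr=1: FU; after: ALU=0 MUL=1 MEM=2 BR=0, R=0, W=0
[5] ALU needs rd=1 wr=1: FU; after: ALU=0 MUL=1 MEM=2 BR=0, R=0, W=0

reason(slot 3) = RD_PORT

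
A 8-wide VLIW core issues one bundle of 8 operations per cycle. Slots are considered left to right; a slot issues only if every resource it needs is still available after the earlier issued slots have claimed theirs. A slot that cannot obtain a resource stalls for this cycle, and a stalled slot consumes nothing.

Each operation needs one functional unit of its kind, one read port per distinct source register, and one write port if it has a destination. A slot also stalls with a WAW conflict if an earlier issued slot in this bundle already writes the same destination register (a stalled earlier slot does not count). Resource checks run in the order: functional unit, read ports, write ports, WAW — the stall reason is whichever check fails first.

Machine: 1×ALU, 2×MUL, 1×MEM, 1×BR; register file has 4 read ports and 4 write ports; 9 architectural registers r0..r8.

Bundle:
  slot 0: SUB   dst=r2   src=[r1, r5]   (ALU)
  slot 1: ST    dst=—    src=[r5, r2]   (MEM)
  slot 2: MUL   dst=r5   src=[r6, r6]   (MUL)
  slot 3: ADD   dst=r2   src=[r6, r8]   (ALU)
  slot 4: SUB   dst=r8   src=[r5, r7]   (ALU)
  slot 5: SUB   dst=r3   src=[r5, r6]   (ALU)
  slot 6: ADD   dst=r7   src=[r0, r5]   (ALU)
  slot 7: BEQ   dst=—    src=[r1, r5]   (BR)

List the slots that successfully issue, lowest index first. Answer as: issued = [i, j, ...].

(0) want 1×ALU +2rd +1wr — yes → AL0|MU2|ME1|BR1|rd2|wr3
(1) want 1×MEM +2rd +0wr — yes → AL0|MU2|ME0|BR1|rd0|wr3
(2) want 1×MUL +1rd +1wr — RD_PORT → AL0|MU2|ME0|BR1|rd0|wr3
(3) want 1×ALU +2rd +1wr — FU → AL0|MU2|ME0|BR1|rd0|wr3
(4) want 1×ALU +2rd +1wr — FU → AL0|MU2|ME0|BR1|rd0|wr3
(5) want 1×ALU +2rd +1wr — FU → AL0|MU2|ME0|BR1|rd0|wr3
(6) want 1×ALU +2rd +1wr — FU → AL0|MU2|ME0|BR1|rd0|wr3
(7) want 1×BR +2rd +0wr — RD_PORT → AL0|MU2|ME0|BR1|rd0|wr3

issued = [0, 1]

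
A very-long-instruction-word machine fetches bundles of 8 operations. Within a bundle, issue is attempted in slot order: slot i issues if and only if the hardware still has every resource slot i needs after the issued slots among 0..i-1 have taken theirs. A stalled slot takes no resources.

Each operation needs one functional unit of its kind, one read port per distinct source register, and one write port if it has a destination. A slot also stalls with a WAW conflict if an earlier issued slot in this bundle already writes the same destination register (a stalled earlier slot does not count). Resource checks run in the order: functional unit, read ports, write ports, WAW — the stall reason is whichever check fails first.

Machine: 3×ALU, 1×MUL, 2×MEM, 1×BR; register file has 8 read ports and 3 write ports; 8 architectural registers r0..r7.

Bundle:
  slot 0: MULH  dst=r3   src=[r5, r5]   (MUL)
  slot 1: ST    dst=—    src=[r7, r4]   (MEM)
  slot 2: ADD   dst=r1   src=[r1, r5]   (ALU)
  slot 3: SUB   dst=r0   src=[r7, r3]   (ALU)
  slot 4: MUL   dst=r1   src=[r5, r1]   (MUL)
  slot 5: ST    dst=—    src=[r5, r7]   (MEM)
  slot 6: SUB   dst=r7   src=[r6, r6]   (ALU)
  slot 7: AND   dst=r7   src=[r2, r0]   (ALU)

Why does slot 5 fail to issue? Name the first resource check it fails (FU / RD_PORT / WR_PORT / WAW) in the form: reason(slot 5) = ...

reason(slot 5) = RD_PORT

  0. MUL→r3 ⇒ go  {3A/0Mu/2Ld/1B | 7r 2w}
  1. MEM ⇒ go  {3A/0Mu/1Ld/1B | 5r 2w}
  2. ALU→r1 ⇒ go  {2A/0Mu/1Ld/1B | 3r 1w}
  3. ALU→r0 ⇒ go  {1A/0Mu/1Ld/1B | 1r 0w}
  4. MUL→r1 ⇒ no(FU)  {1A/0Mu/1Ld/1B | 1r 0w}
  5. MEM ⇒ no(RD_PORT)  {1A/0Mu/1Ld/1B | 1r 0w}
  6. ALU→r7 ⇒ no(WR_PORT)  {1A/0Mu/1Ld/1B | 1r 0w}
  7. ALU→r7 ⇒ no(RD_PORT)  {1A/0Mu/1Ld/1B | 1r 0w}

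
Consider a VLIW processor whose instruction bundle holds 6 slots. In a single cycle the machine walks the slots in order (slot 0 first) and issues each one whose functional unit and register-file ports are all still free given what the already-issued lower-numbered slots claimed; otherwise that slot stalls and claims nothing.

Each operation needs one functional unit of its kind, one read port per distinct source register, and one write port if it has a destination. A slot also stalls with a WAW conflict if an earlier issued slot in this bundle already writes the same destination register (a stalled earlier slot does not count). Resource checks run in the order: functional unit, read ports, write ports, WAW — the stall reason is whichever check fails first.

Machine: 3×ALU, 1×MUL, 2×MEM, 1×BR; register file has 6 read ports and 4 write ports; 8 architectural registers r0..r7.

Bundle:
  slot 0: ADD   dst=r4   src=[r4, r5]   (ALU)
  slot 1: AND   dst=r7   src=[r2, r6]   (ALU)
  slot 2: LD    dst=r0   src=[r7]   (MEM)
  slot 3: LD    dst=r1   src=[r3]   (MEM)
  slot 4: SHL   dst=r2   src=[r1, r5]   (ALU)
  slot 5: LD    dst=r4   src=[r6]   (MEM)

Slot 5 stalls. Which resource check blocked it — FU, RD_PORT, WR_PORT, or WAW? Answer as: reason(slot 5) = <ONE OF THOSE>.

reason(slot 5) = FU

[0] ALU needs rd=2 wr=1: ok; after: ALU=2 MUL=1 MEM=2 BR=1, R=4, W=3
[1] ALU needs rd=2 wr=1: ok; after: ALU=1 MUL=1 MEM=2 BR=1, R=2, W=2
[2] MEM needs rd=1 wr=1: ok; after: ALU=1 MUL=1 MEM=1 BR=1, R=1, W=1
[3] MEM needs rd=1 wr=1: ok; after: ALU=1 MUL=1 MEM=0 BR=1, R=0, W=0
[4] ALU needs rd=2 wr=1: RD_PORT; after: ALU=1 MUL=1 MEM=0 BR=1, R=0, W=0
[5] MEM needs rd=1 wr=1: FU; after: ALU=1 MUL=1 MEM=0 BR=1, R=0, W=0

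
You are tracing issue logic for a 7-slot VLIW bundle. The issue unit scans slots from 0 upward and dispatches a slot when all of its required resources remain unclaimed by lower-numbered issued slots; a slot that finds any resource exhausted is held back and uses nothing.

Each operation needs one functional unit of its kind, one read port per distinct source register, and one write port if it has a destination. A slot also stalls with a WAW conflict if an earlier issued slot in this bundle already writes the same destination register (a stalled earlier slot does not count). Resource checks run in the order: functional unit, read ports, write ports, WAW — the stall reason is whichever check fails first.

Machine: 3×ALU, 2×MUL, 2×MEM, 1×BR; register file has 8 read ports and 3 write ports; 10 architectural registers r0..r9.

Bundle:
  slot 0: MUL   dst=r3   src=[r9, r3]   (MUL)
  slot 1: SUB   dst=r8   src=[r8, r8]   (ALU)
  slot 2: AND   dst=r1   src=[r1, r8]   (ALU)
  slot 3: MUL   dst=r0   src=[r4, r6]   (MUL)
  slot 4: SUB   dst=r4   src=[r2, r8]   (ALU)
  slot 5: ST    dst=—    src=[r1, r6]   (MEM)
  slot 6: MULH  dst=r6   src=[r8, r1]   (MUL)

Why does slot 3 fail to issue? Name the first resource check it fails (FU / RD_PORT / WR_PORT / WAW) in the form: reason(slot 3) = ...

  0. MUL→r3 ⇒ go  {3A/1Mu/2Ld/1B | 6r 2w}
  1. ALU→r8 ⇒ go  {2A/1Mu/2Ld/1B | 5r 1w}
  2. ALU→r1 ⇒ go  {1A/1Mu/2Ld/1B | 3r 0w}
  3. MUL→r0 ⇒ no(WR_PORT)  {1A/1Mu/2Ld/1B | 3r 0w}
  4. ALU→r4 ⇒ no(WR_PORT)  {1A/1Mu/2Ld/1B | 3r 0w}
  5. MEM ⇒ go  {1A/1Mu/1Ld/1B | 1r 0w}
  6. MUL→r6 ⇒ no(RD_PORT)  {1A/1Mu/1Ld/1B | 1r 0w}

reason(slot 3) = WR_PORT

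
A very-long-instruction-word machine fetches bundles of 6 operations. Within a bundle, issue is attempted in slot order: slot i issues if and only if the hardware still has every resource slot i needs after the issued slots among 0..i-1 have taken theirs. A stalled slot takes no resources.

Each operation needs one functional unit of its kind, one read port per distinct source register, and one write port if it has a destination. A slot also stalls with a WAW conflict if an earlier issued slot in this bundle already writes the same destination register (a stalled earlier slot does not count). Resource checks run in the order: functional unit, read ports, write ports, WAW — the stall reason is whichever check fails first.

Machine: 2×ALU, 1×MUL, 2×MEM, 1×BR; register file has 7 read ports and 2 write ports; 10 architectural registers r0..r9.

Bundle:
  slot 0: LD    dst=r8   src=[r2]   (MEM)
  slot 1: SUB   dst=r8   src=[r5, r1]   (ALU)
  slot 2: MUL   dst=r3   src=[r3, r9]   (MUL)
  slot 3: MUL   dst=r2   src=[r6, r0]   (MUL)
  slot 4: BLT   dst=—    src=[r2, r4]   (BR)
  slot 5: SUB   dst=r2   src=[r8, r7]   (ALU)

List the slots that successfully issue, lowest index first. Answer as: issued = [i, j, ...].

(0) want 1×MEM +1rd +1wr — yes → AL2|MU1|ME1|BR1|rd6|wr1
(1) want 1×ALU +2rd +1wr — WAW → AL2|MU1|ME1|BR1|rd6|wr1
(2) want 1×MUL +2rd +1wr — yes → AL2|MU0|ME1|BR1|rd4|wr0
(3) want 1×MUL +2rd +1wr — FU → AL2|MU0|ME1|BR1|rd4|wr0
(4) want 1×BR +2rd +0wr — yes → AL2|MU0|ME1|BR0|rd2|wr0
(5) want 1×ALU +2rd +1wr — WR_PORT → AL2|MU0|ME1|BR0|rd2|wr0

issued = [0, 2, 4]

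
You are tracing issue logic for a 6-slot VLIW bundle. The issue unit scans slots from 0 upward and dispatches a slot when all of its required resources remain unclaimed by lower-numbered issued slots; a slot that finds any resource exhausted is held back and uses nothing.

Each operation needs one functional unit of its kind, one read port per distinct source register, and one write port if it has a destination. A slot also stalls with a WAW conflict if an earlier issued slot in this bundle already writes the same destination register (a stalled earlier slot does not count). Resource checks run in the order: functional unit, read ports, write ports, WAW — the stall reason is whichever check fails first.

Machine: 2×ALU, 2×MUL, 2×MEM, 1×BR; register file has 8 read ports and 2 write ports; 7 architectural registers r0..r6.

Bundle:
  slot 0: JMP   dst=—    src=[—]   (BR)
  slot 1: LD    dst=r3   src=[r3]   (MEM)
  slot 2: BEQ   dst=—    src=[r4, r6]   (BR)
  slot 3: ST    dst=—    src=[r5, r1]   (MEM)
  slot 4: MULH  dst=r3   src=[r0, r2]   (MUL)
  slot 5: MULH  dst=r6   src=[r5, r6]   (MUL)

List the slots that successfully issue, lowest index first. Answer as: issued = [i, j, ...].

[0] BR needs rd=0 wr=0: ok; after: ALU=2 MUL=2 MEM=2 BR=0, R=8, W=2
[1] MEM needs rd=1 wr=1: ok; after: ALU=2 MUL=2 MEM=1 BR=0, R=7, W=1
[2] BR needs rd=2 wr=0: FU; after: ALU=2 MUL=2 MEM=1 BR=0, R=7, W=1
[3] MEM needs rd=2 wr=0: ok; after: ALU=2 MUL=2 MEM=0 BR=0, R=5, W=1
[4] MUL needs rd=2 wr=1: WAW; after: ALU=2 MUL=2 MEM=0 BR=0, R=5, W=1
[5] MUL needs rd=2 wr=1: ok; after: ALU=2 MUL=1 MEM=0 BR=0, R=3, W=0

issued = [0, 1, 3, 5]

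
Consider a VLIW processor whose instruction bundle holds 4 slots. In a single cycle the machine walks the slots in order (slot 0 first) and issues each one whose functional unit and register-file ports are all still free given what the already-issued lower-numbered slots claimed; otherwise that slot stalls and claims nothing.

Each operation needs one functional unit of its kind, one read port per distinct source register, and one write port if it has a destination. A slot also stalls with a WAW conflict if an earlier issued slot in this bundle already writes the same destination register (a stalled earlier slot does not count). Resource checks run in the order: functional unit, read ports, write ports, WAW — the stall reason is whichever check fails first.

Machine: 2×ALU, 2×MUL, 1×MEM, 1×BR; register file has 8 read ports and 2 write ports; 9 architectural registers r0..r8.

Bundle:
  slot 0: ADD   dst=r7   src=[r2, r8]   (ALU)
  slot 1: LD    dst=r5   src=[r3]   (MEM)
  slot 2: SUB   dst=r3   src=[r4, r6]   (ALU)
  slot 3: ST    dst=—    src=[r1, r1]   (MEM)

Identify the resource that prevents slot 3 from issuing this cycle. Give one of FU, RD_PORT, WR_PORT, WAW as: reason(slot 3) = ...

(0) want 1×ALU +2rd +1wr — yes → AL1|MU2|ME1|BR1|rd6|wr1
(1) want 1×MEM +1rd +1wr — yes → AL1|MU2|ME0|BR1|rd5|wr0
(2) want 1×ALU +2rd +1wr — WR_PORT → AL1|MU2|ME0|BR1|rd5|wr0
(3) want 1×MEM +1rd +0wr — FU → AL1|MU2|ME0|BR1|rd5|wr0

reason(slot 3) = FU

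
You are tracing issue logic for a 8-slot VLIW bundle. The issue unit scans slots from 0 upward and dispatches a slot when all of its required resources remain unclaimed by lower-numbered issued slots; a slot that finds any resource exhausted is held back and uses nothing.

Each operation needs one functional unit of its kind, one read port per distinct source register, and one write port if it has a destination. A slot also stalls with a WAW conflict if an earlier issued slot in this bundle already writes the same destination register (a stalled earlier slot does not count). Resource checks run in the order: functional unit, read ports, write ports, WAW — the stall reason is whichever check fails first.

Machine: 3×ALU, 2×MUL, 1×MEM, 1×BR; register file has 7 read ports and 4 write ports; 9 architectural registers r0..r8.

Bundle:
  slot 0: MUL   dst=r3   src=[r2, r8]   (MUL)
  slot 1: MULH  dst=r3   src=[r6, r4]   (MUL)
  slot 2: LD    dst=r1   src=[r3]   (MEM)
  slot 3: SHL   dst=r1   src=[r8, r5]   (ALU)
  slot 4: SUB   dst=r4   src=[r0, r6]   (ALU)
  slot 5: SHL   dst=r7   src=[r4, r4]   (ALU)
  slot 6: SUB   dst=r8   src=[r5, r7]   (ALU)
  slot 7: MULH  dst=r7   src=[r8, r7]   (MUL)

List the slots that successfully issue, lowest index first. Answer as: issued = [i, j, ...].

slot 0 (MUL): ISSUE — free A3,Mu1,Ld1,B1 rp5 wp3
slot 1 (MUL): stall WAW — free A3,Mu1,Ld1,B1 rp5 wp3
slot 2 (MEM): ISSUE — free A3,Mu1,Ld0,B1 rp4 wp2
slot 3 (ALU): stall WAW — free A3,Mu1,Ld0,B1 rp4 wp2
slot 4 (ALU): ISSUE — free A2,Mu1,Ld0,B1 rp2 wp1
slot 5 (ALU): ISSUE — free A1,Mu1,Ld0,B1 rp1 wp0
slot 6 (ALU): stall RD_PORT — free A1,Mu1,Ld0,B1 rp1 wp0
slot 7 (MUL): stall RD_PORT — free A1,Mu1,Ld0,B1 rp1 wp0

issued = [0, 2, 4, 5]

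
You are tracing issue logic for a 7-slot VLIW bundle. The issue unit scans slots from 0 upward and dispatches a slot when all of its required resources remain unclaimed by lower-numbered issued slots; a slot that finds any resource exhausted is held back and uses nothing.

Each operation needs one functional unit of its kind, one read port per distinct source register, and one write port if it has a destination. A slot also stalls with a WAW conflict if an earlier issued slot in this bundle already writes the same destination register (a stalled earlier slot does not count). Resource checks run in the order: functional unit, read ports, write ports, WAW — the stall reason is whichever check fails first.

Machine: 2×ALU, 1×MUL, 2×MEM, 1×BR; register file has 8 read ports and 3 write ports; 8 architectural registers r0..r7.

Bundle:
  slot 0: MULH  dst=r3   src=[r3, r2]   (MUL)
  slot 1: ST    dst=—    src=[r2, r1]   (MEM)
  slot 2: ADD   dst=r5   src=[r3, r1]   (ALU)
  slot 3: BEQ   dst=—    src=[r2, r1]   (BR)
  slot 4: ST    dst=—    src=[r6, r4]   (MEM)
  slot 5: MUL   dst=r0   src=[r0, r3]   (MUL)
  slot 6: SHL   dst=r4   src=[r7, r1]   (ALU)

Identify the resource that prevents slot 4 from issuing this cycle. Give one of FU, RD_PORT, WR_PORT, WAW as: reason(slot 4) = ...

reason(slot 4) = RD_PORT

  0. MUL→r3 ⇒ go  {2A/0Mu/2Ld/1B | 6r 2w}
  1. MEM ⇒ go  {2A/0Mu/1Ld/1B | 4r 2w}
  2. ALU→r5 ⇒ go  {1A/0Mu/1Ld/1B | 2r 1w}
  3. BR ⇒ go  {1A/0Mu/1Ld/0B | 0r 1w}
  4. MEM ⇒ no(RD_PORT)  {1A/0Mu/1Ld/0B | 0r 1w}
  5. MUL→r0 ⇒ no(FU)  {1A/0Mu/1Ld/0B | 0r 1w}
  6. ALU→r4 ⇒ no(RD_PORT)  {1A/0Mu/1Ld/0B | 0r 1w}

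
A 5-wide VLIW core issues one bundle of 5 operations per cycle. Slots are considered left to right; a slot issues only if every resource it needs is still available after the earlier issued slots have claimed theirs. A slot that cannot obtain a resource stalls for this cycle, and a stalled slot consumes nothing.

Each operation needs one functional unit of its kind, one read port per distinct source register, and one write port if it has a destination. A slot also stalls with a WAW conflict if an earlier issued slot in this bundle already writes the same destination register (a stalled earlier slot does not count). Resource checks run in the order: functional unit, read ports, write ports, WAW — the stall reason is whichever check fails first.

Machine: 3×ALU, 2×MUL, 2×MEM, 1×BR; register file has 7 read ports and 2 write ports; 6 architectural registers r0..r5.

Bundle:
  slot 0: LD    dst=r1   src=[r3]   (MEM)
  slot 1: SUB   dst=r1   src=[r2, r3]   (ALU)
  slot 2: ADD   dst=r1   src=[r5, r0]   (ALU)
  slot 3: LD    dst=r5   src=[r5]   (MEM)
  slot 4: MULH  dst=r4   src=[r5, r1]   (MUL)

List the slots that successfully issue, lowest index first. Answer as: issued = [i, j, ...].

issued = [0, 3]

slot 0 (MEM): ISSUE — free A3,Mu2,Ld1,B1 rp6 wp1
slot 1 (ALU): stall WAW — free A3,Mu2,Ld1,B1 rp6 wp1
slot 2 (ALU): stall WAW — free A3,Mu2,Ld1,B1 rp6 wp1
slot 3 (MEM): ISSUE — free A3,Mu2,Ld0,B1 rp5 wp0
slot 4 (MUL): stall WR_PORT — free A3,Mu2,Ld0,B1 rp5 wp0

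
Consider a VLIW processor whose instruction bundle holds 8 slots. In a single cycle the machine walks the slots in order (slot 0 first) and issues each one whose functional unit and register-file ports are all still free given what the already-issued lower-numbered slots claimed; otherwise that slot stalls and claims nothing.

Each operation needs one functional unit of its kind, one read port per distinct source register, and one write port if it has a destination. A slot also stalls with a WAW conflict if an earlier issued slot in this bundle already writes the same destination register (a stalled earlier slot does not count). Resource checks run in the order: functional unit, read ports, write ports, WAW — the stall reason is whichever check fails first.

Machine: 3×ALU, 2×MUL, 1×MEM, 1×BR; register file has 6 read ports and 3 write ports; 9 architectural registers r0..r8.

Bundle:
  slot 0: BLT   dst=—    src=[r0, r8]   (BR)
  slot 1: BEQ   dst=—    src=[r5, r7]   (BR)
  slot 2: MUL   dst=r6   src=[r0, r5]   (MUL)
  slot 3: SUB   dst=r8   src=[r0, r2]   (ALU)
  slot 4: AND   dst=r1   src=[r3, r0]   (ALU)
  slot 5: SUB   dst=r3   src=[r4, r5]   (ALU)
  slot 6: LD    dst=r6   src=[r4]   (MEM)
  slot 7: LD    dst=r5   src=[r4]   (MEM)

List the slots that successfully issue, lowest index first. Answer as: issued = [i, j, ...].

issued = [0, 2, 3]

(0) want 1×BR +2rd +0wr — yes → AL3|MU2|ME1|BR0|rd4|wr3
(1) want 1×BR +2rd +0wr — FU → AL3|MU2|ME1|BR0|rd4|wr3
(2) want 1×MUL +2rd +1wr — yes → AL3|MU1|ME1|BR0|rd2|wr2
(3) want 1×ALU +2rd +1wr — yes → AL2|MU1|ME1|BR0|rd0|wr1
(4) want 1×ALU +2rd +1wr — RD_PORT → AL2|MU1|ME1|BR0|rd0|wr1
(5) want 1×ALU +2rd +1wr — RD_PORT → AL2|MU1|ME1|BR0|rd0|wr1
(6) want 1×MEM +1rd +1wr — RD_PORT → AL2|MU1|ME1|BR0|rd0|wr1
(7) want 1×MEM +1rd +1wr — RD_PORT → AL2|MU1|ME1|BR0|rd0|wr1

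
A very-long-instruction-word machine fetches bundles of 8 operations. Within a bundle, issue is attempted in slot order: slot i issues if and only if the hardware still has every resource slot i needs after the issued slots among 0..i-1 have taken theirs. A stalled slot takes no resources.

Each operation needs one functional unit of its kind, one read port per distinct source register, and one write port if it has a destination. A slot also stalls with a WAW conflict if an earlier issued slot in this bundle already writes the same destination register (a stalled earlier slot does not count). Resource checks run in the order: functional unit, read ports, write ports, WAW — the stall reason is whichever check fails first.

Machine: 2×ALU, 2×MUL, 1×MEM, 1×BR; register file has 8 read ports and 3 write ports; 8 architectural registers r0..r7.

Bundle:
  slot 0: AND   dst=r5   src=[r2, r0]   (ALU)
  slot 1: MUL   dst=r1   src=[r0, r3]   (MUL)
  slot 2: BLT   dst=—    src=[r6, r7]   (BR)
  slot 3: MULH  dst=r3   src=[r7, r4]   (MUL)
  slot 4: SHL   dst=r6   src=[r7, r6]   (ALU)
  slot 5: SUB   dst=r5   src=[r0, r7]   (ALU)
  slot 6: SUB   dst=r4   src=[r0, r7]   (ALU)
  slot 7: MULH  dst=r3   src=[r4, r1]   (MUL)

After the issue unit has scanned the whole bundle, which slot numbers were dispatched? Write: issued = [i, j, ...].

slot 0 (ALU): ISSUE — free A1,Mu2,Ld1,B1 rp6 wp2
slot 1 (MUL): ISSUE — free A1,Mu1,Ld1,B1 rp4 wp1
slot 2 (BR): ISSUE — free A1,Mu1,Ld1,B0 rp2 wp1
slot 3 (MUL): ISSUE — free A1,Mu0,Ld1,B0 rp0 wp0
slot 4 (ALU): stall RD_PORT — free A1,Mu0,Ld1,B0 rp0 wp0
slot 5 (ALU): stall RD_PORT — free A1,Mu0,Ld1,B0 rp0 wp0
slot 6 (ALU): stall RD_PORT — free A1,Mu0,Ld1,B0 rp0 wp0
slot 7 (MUL): stall FU — free A1,Mu0,Ld1,B0 rp0 wp0

issued = [0, 1, 2, 3]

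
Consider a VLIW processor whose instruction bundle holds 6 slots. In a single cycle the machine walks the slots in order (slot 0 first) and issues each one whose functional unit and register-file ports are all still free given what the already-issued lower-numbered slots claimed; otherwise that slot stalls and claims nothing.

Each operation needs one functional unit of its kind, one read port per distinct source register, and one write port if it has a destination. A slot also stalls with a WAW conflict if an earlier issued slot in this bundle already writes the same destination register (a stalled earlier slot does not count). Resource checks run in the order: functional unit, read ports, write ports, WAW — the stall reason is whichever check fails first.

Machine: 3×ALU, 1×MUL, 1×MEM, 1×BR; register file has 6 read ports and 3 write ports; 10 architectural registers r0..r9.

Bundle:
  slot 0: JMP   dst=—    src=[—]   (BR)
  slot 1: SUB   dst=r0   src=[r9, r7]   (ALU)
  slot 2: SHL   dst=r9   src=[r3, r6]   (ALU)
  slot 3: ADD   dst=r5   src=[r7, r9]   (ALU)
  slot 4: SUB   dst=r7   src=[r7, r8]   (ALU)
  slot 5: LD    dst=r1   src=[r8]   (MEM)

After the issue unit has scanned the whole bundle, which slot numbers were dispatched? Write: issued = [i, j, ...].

[0] BR needs rd=0 wr=0: ok; after: ALU=3 MUL=1 MEM=1 BR=0, R=6, W=3
[1] ALU needs rd=2 wr=1: ok; after: ALU=2 MUL=1 MEM=1 BR=0, R=4, W=2
[2] ALU needs rd=2 wr=1: ok; after: ALU=1 MUL=1 MEM=1 BR=0, R=2, W=1
[3] ALU needs rd=2 wr=1: ok; after: ALU=0 MUL=1 MEM=1 BR=0, R=0, W=0
[4] ALU needs rd=2 wr=1: FU; after: ALU=0 MUL=1 MEM=1 BR=0, R=0, W=0
[5] MEM needs rd=1 wr=1: RD_PORT; after: ALU=0 MUL=1 MEM=1 BR=0, R=0, W=0

issued = [0, 1, 2, 3]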